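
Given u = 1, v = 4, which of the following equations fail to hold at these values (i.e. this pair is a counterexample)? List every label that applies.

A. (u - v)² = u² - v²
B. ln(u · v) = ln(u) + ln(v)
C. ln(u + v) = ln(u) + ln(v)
Evaluating each claim at the given values:
A. LHS = 9, RHS = -15 → fails here (LHS ≠ RHS)
B. LHS = ln(4) ≈ 1.386, RHS = ln(4) ≈ 1.386 → holds here (LHS = RHS)
C. LHS = ln(5) ≈ 1.609, RHS = ln(4) ≈ 1.386 → fails here (LHS ≠ RHS)

Answer: A, C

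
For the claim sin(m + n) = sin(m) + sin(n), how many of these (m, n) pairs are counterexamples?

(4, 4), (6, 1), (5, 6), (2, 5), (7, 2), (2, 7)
Testing each pair:
(4, 4): LHS = sin(8) ≈ 0.9894, RHS = 2·sin(4) ≈ -1.514 → counterexample
(6, 1): LHS = sin(7) ≈ 0.657, RHS = sin(6) + sin(1) ≈ 0.5621 → counterexample
(5, 6): LHS = sin(11) ≈ -1, RHS = sin(5) + sin(6) ≈ -1.238 → counterexample
(2, 5): LHS = sin(7) ≈ 0.657, RHS = sin(5) + sin(2) ≈ -0.04963 → counterexample
(7, 2): LHS = sin(9) ≈ 0.4121, RHS = sin(7) + sin(2) ≈ 1.566 → counterexample
(2, 7): LHS = sin(9) ≈ 0.4121, RHS = sin(7) + sin(2) ≈ 1.566 → counterexample

That makes 6 counterexamples.

Answer: 6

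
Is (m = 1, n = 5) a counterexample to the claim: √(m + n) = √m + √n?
Substituting m = 1, n = 5:
LHS = √(1 + 5) = √(6) ≈ 2.449
RHS = √1 + √5 = 1 + √(5) ≈ 3.236

Since LHS ≠ RHS, this pair disproves the claim.

Answer: Yes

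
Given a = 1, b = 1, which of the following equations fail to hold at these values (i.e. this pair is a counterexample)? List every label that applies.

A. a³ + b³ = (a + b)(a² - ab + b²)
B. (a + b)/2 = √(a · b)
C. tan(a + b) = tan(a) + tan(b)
C

Evaluating each claim at the given values:
A. LHS = 2, RHS = 2 → holds here (LHS = RHS)
B. LHS = 1, RHS = 1 → holds here (LHS = RHS)
C. LHS = tan(2) ≈ -2.185, RHS = 2·tan(1) ≈ 3.115 → fails here (LHS ≠ RHS)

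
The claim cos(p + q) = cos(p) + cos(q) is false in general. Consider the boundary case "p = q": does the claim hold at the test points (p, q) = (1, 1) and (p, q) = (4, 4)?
At (1, 1): LHS = cos(2) ≈ -0.4161 ≠ RHS = 2·cos(1) ≈ 1.081
At (4, 4): LHS = cos(8) ≈ -0.1455 ≠ RHS = 2·cos(4) ≈ -1.307

Answer: No, fails at both test points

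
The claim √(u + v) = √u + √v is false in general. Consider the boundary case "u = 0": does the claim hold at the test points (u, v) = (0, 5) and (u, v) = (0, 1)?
At (0, 5): LHS = √(5) ≈ 2.236, RHS = √(5) ≈ 2.236 → equal
At (0, 1): LHS = 1, RHS = 1 → equal

So the claim does hold at both of these boundary points, even though it is not an identity.

Answer: Yes, holds at both test points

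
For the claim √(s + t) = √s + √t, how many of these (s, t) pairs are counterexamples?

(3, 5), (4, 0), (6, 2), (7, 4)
Testing each pair:
(3, 5): LHS = 2·√(2) ≈ 2.828, RHS = √(3) + √(5) ≈ 3.968 → counterexample
(4, 0): LHS = 2, RHS = 2 → satisfies claim
(6, 2): LHS = 2·√(2) ≈ 2.828, RHS = √(2) + √(6) ≈ 3.864 → counterexample
(7, 4): LHS = √(11) ≈ 3.317, RHS = 2 + √(7) ≈ 4.646 → counterexample

That makes 3 counterexamples.

Answer: 3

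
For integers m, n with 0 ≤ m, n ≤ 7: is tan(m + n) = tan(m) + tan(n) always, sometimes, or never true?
It holds at (m, n) = (0, 6) (both sides equal tan(6) ≈ -0.291), but fails at (m, n) = (2, 7) (LHS = tan(9) ≈ -0.4523, RHS = tan(2) + tan(7) ≈ -1.314).

Answer: Sometimes true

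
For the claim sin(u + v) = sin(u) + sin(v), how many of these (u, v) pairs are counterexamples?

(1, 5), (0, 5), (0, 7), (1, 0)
Testing each pair:
(1, 5): LHS = sin(6) ≈ -0.2794, RHS = sin(5) + sin(1) ≈ -0.1175 → counterexample
(0, 5): LHS = sin(5) ≈ -0.9589, RHS = sin(5) ≈ -0.9589 → satisfies claim
(0, 7): LHS = sin(7) ≈ 0.657, RHS = sin(7) ≈ 0.657 → satisfies claim
(1, 0): LHS = sin(1) ≈ 0.8415, RHS = sin(1) ≈ 0.8415 → satisfies claim

That makes 1 counterexample.

Answer: 1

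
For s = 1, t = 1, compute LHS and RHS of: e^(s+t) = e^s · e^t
LHS = e^(1+1) = e^2 ≈ 7.389
RHS = e^1 · e^1 = e^2 ≈ 7.389

LHS = RHS: the two sides agree.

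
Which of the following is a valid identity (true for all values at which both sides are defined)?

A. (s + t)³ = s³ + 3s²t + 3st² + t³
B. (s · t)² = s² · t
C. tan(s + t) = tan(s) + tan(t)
A

A: holds — e.g. at (4, 4), both sides equal 512.
B: fails at (6, 7) — LHS = 1764, RHS = 252.
C: fails at (4, 6) — LHS = tan(10) ≈ 0.6484, RHS = tan(6) + tan(4) ≈ 0.8668.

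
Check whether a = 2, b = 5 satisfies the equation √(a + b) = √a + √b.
Substituting a = 2, b = 5:

LHS = √(2 + 5) = √(7) ≈ 2.646
RHS = √2 + √5 = √(2) + √(5) ≈ 3.65

LHS ≠ RHS, so the equation does not hold at this point.

Answer: Fails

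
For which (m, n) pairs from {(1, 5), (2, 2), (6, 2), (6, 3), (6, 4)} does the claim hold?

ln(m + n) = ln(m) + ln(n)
(2, 2)

Testing each pair:
(1, 5): LHS = ln(6) ≈ 1.792, RHS = ln(5) ≈ 1.609 → fails
(2, 2): LHS = ln(4) ≈ 1.386, RHS = 2·ln(2) ≈ 1.386 → holds
(6, 2): LHS = ln(8) ≈ 2.079, RHS = ln(2) + ln(6) ≈ 2.485 → fails
(6, 3): LHS = ln(9) ≈ 2.197, RHS = ln(3) + ln(6) ≈ 2.89 → fails
(6, 4): LHS = ln(10) ≈ 2.303, RHS = ln(4) + ln(6) ≈ 3.178 → fails

1 of 5 pairs satisfies the claim.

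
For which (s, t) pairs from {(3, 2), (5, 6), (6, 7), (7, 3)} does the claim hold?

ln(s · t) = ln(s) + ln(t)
Testing each pair:
(3, 2): LHS = ln(6) ≈ 1.792, RHS = ln(2) + ln(3) ≈ 1.792 → holds
(5, 6): LHS = ln(30) ≈ 3.401, RHS = ln(5) + ln(6) ≈ 3.401 → holds
(6, 7): LHS = ln(42) ≈ 3.738, RHS = ln(6) + ln(7) ≈ 3.738 → holds
(7, 3): LHS = ln(21) ≈ 3.045, RHS = ln(3) + ln(7) ≈ 3.045 → holds

Every pair satisfies the claim.

Answer: All pairs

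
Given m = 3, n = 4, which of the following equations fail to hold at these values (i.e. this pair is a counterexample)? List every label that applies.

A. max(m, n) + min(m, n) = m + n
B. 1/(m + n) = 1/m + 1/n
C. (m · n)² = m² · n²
B

Evaluating each claim at the given values:
A. LHS = 7, RHS = 7 → holds here (LHS = RHS)
B. LHS = 1/7, RHS = 7/12 → fails here (LHS ≠ RHS)
C. LHS = 144, RHS = 144 → holds here (LHS = RHS)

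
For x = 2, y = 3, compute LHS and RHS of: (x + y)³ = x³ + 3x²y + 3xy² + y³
LHS = (2 + 3)³ = 125
RHS = 2³ + 3·2²·3 + 3·2·3² + 3³ = 125

LHS = RHS: the two sides agree.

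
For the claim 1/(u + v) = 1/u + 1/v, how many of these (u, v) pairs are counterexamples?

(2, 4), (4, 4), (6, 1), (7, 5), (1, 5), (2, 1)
6

Testing each pair:
(2, 4): LHS = 1/6, RHS = 3/4 → counterexample
(4, 4): LHS = 1/8, RHS = 1/2 → counterexample
(6, 1): LHS = 1/7, RHS = 7/6 → counterexample
(7, 5): LHS = 1/12, RHS = 12/35 → counterexample
(1, 5): LHS = 1/6, RHS = 6/5 → counterexample
(2, 1): LHS = 1/3, RHS = 3/2 → counterexample

That makes 6 counterexamples.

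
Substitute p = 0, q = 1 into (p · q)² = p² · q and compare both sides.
LHS = (0 · 1)² = 0
RHS = 0² · 1 = 0

LHS = RHS: the two sides agree.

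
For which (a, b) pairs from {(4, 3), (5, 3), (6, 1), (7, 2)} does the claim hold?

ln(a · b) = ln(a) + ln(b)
Testing each pair:
(4, 3): LHS = ln(12) ≈ 2.485, RHS = ln(3) + ln(4) ≈ 2.485 → holds
(5, 3): LHS = ln(15) ≈ 2.708, RHS = ln(3) + ln(5) ≈ 2.708 → holds
(6, 1): LHS = ln(6) ≈ 1.792, RHS = ln(6) ≈ 1.792 → holds
(7, 2): LHS = ln(14) ≈ 2.639, RHS = ln(2) + ln(7) ≈ 2.639 → holds

Every pair satisfies the claim.

Answer: All pairs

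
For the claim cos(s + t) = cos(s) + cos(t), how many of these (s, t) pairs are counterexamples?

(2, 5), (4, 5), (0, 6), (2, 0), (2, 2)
5

Testing each pair:
(2, 5): LHS = cos(7) ≈ 0.7539, RHS = cos(2) + cos(5) ≈ -0.1325 → counterexample
(4, 5): LHS = cos(9) ≈ -0.9111, RHS = cos(4) + cos(5) ≈ -0.37 → counterexample
(0, 6): LHS = cos(6) ≈ 0.9602, RHS = cos(6) + 1 ≈ 1.96 → counterexample
(2, 0): LHS = cos(2) ≈ -0.4161, RHS = cos(2) + 1 ≈ 0.5839 → counterexample
(2, 2): LHS = cos(4) ≈ -0.6536, RHS = 2·cos(2) ≈ -0.8323 → counterexample

That makes 5 counterexamples.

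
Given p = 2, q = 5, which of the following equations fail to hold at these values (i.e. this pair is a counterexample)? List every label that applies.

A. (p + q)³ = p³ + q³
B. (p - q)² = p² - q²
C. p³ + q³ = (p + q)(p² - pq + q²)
Evaluating each claim at the given values:
A. LHS = 343, RHS = 133 → fails here (LHS ≠ RHS)
B. LHS = 9, RHS = -21 → fails here (LHS ≠ RHS)
C. LHS = 133, RHS = 133 → holds here (LHS = RHS)

Answer: A, B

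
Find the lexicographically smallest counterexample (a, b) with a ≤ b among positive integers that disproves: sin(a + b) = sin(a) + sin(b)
(a, b) = (1, 1)

Substituting (1, 1) into the claim:
LHS = sin(1 + 1) = sin(2) ≈ 0.9093
RHS = sin(1) + sin(1) = 2·sin(1) ≈ 1.683

Since LHS ≠ RHS, this pair disproves the claim, and no lexicographically smaller pair (a ≤ b, positive integers) does.

For instance (6, 7) is also a counterexample (LHS = sin(13) ≈ 0.4202, RHS = sin(6) + sin(7) ≈ 0.3776), but it's lexicographically larger.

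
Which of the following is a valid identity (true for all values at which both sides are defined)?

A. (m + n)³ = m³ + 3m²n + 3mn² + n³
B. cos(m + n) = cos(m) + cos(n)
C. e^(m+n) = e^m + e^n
A

A: holds — e.g. at (2, 3), both sides equal 125.
B: fails at (5, 8) — LHS = cos(13) ≈ 0.9074, RHS = cos(8) + cos(5) ≈ 0.1382.
C: fails at (0, 1) — LHS = e ≈ 2.718, RHS = 1 + e ≈ 3.718.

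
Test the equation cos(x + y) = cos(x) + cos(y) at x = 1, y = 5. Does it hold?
Substituting x = 1, y = 5:

LHS = cos(1 + 5) = cos(6) ≈ 0.9602
RHS = cos(1) + cos(5) ≈ 0.824

LHS ≠ RHS, so the equation does not hold at this point.

Answer: Fails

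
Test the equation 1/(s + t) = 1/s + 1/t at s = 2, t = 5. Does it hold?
Substituting s = 2, t = 5:

LHS = 1/(2 + 5) = 1/7
RHS = 1/2 + 1/5 = 7/10

LHS ≠ RHS, so the equation does not hold at this point.

Answer: Fails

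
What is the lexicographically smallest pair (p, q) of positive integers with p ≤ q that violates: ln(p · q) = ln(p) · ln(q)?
(p, q) = (1, 2)

Substituting (1, 2) into the claim:
LHS = ln(1 · 2) = ln(2) ≈ 0.6931
RHS = ln(1) · ln(2) = 0

Since LHS ≠ RHS, this pair disproves the claim, and no lexicographically smaller pair (p ≤ q, positive integers) does.

For instance (4, 4) is also a counterexample (LHS = ln(16) ≈ 2.773, RHS = ln(4)² ≈ 1.922), but it's lexicographically larger.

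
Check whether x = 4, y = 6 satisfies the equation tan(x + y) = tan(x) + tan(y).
Fails

Substituting x = 4, y = 6:

LHS = tan(4 + 6) = tan(10) ≈ 0.6484
RHS = tan(4) + tan(6) ≈ 0.8668

LHS ≠ RHS, so the equation does not hold at this point.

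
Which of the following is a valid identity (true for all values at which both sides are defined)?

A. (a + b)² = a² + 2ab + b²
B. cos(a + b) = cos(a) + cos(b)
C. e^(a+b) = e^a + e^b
A

A: holds — e.g. at (2, 5), both sides equal 49.
B: fails at (6, 7) — LHS = cos(13) ≈ 0.9074, RHS = cos(7) + cos(6) ≈ 1.714.
C: fails at (2, 2) — LHS = e^4 ≈ 54.6, RHS = 2·e^2 ≈ 14.78.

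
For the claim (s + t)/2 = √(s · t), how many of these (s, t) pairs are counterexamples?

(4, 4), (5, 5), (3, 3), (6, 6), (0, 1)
1

Testing each pair:
(4, 4): LHS = 4, RHS = 4 → satisfies claim
(5, 5): LHS = 5, RHS = 5 → satisfies claim
(3, 3): LHS = 3, RHS = 3 → satisfies claim
(6, 6): LHS = 6, RHS = 6 → satisfies claim
(0, 1): LHS = 1/2, RHS = 0 → counterexample

That makes 1 counterexample.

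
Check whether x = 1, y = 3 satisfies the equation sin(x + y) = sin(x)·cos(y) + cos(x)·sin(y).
Holds

Substituting x = 1, y = 3:

LHS = sin(1 + 3) = sin(4) ≈ -0.7568
RHS = sin(1)·cos(3) + cos(1)·sin(3) = sin(1)·cos(3) + sin(3)·cos(1) ≈ -0.7568

LHS = RHS, so the equation holds at this point.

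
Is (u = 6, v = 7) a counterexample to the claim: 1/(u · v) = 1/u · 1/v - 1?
Substituting u = 6, v = 7:
LHS = 1/(6 · 7) = 1/42
RHS = 1/6 · 1/7 - 1 = -41/42

Since LHS ≠ RHS, this pair disproves the claim.

Answer: Yes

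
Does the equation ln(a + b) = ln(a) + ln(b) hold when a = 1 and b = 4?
Fails

Substituting a = 1, b = 4:

LHS = ln(1 + 4) = ln(5) ≈ 1.609
RHS = ln(1) + ln(4) = ln(4) ≈ 1.386

LHS ≠ RHS, so the equation does not hold at this point.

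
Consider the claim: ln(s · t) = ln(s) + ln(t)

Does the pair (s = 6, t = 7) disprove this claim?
No

Substituting s = 6, t = 7:
LHS = ln(6 · 7) = ln(42) ≈ 3.738
RHS = ln(6) + ln(7) ≈ 3.738

The sides agree, so this pair does not disprove the claim.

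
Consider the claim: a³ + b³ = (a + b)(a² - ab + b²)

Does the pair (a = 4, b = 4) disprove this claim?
Substituting a = 4, b = 4:
LHS = 4³ + 4³ = 128
RHS = (4 + 4)(4² - 4·4 + 4²) = 128

The sides agree, so this pair does not disprove the claim.

Answer: No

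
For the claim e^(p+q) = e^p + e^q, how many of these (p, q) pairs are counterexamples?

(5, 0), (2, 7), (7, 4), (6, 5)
Testing each pair:
(5, 0): LHS = e^5 ≈ 148.4, RHS = 1 + e^5 ≈ 149.4 → counterexample
(2, 7): LHS = e^9 ≈ 8103, RHS = e^2 + e^7 ≈ 1104 → counterexample
(7, 4): LHS = e^11 ≈ 59874.1, RHS = e^4 + e^7 ≈ 1151 → counterexample
(6, 5): LHS = e^11 ≈ 59874.1, RHS = e^5 + e^6 ≈ 551.8 → counterexample

That makes 4 counterexamples.

Answer: 4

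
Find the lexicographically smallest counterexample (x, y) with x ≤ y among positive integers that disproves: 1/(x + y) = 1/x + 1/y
(x, y) = (1, 1)

Substituting (1, 1) into the claim:
LHS = 1/(1 + 1) = 1/2
RHS = 1/1 + 1/1 = 2

Since LHS ≠ RHS, this pair disproves the claim, and no lexicographically smaller pair (x ≤ y, positive integers) does.

For instance (5, 5) is also a counterexample (LHS = 1/10, RHS = 2/5), but it's lexicographically larger.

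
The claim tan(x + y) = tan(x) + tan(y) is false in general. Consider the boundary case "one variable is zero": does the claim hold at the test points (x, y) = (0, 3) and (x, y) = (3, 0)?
Yes, holds at both test points

At (0, 3): LHS = tan(3) ≈ -0.1425, RHS = tan(3) ≈ -0.1425 → equal
At (3, 0): LHS = tan(3) ≈ -0.1425, RHS = tan(3) ≈ -0.1425 → equal

So the claim does hold at both of these boundary points, even though it is not an identity.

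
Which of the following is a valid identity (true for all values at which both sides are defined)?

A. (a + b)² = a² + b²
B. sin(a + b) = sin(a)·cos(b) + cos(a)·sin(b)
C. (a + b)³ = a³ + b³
A: fails at (2, 2) — LHS = 16, RHS = 8.
B: holds — e.g. at (3, 5), both sides equal sin(8) ≈ 0.9894.
C: fails at (5, 8) — LHS = 2197, RHS = 637.

Answer: B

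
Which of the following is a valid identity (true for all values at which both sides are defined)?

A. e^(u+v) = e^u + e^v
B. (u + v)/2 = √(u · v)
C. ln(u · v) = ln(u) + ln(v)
C

A: fails at (4, 5) — LHS = e^9 ≈ 8103, RHS = e^4 + e^5 ≈ 203.
B: fails at (1, 3) — LHS = 2, RHS = √(3) ≈ 1.732.
C: holds — e.g. at (1, 3), both sides equal ln(3) ≈ 1.099.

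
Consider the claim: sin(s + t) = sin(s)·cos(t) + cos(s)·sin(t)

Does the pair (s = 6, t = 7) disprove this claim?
Substituting s = 6, t = 7:
LHS = sin(6 + 7) = sin(13) ≈ 0.4202
RHS = sin(6)·cos(7) + cos(6)·sin(7) = sin(6)·cos(7) + sin(7)·cos(6) ≈ 0.4202

The sides agree, so this pair does not disprove the claim.

Answer: No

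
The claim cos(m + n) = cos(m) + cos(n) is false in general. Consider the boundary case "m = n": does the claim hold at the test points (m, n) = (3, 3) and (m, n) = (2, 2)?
At (3, 3): LHS = cos(6) ≈ 0.9602 ≠ RHS = 2·cos(3) ≈ -1.98
At (2, 2): LHS = cos(4) ≈ -0.6536 ≠ RHS = 2·cos(2) ≈ -0.8323

Answer: No, fails at both test points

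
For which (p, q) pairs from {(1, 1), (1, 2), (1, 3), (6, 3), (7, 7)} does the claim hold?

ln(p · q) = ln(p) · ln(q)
Testing each pair:
(1, 1): LHS = 0, RHS = 0 → holds
(1, 2): LHS = ln(2) ≈ 0.6931, RHS = 0 → fails
(1, 3): LHS = ln(3) ≈ 1.099, RHS = 0 → fails
(6, 3): LHS = ln(18) ≈ 2.89, RHS = ln(3)·ln(6) ≈ 1.968 → fails
(7, 7): LHS = ln(49) ≈ 3.892, RHS = ln(7)² ≈ 3.787 → fails

1 of 5 pairs satisfies the claim.

Answer: (1, 1)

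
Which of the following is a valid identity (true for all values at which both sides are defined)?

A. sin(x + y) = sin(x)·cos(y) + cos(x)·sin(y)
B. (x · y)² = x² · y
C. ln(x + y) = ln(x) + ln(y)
A

A: holds — e.g. at (1, 1), both sides equal sin(2) ≈ 0.9093.
B: fails at (1, 4) — LHS = 16, RHS = 4.
C: fails at (3, 7) — LHS = ln(10) ≈ 2.303, RHS = ln(3) + ln(7) ≈ 3.045.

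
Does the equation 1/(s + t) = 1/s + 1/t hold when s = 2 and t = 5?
Substituting s = 2, t = 5:

LHS = 1/(2 + 5) = 1/7
RHS = 1/2 + 1/5 = 7/10

LHS ≠ RHS, so the equation does not hold at this point.

Answer: Fails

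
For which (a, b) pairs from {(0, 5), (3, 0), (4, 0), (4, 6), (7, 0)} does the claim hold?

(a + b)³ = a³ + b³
(0, 5), (3, 0), (4, 0), (7, 0)

Testing each pair:
(0, 5): LHS = 125, RHS = 125 → holds
(3, 0): LHS = 27, RHS = 27 → holds
(4, 0): LHS = 64, RHS = 64 → holds
(4, 6): LHS = 1000, RHS = 280 → fails
(7, 0): LHS = 343, RHS = 343 → holds

4 of 5 pairs satisfy the claim.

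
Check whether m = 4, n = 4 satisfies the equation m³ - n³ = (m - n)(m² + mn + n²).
Substituting m = 4, n = 4:

LHS = 4³ - 4³ = 0
RHS = (4 - 4)(4² + 4·4 + 4²) = 0

LHS = RHS, so the equation holds at this point.

Answer: Holds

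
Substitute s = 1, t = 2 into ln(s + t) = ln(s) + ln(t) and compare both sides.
LHS = ln(1 + 2) = ln(3) ≈ 1.099
RHS = ln(1) + ln(2) = ln(2) ≈ 0.6931

LHS ≠ RHS (they differ by about 0.4055), so the equation does not hold here.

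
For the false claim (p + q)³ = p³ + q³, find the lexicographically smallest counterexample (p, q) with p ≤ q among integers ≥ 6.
Substituting (6, 6) into the claim:
LHS = (6 + 6)³ = 1728
RHS = 6³ + 6³ = 432

Since LHS ≠ RHS, this pair disproves the claim, and no lexicographically smaller pair (p ≤ q, integers ≥ 6) does.

For instance (7, 13) is also a counterexample (LHS = 8000, RHS = 2540), but it's lexicographically larger.

Answer: (p, q) = (6, 6)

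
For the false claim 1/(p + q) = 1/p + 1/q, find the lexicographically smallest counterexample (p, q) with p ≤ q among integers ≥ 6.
Substituting (6, 6) into the claim:
LHS = 1/(6 + 6) = 1/12
RHS = 1/6 + 1/6 = 1/3

Since LHS ≠ RHS, this pair disproves the claim, and no lexicographically smaller pair (p ≤ q, integers ≥ 6) does.

For instance (7, 8) is also a counterexample (LHS = 1/15, RHS = 15/56), but it's lexicographically larger.

Answer: (p, q) = (6, 6)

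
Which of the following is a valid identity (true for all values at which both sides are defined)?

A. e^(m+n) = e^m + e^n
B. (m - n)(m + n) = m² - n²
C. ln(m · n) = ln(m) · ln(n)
B

A: fails at (1, 1) — LHS = e^2 ≈ 7.389, RHS = 2·e ≈ 5.437.
B: holds — e.g. at (1, 5), both sides equal -24.
C: fails at (2, 2) — LHS = ln(4) ≈ 1.386, RHS = ln(2)² ≈ 0.4805.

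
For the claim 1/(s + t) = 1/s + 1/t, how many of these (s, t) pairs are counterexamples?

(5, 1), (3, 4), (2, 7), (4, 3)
4

Testing each pair:
(5, 1): LHS = 1/6, RHS = 6/5 → counterexample
(3, 4): LHS = 1/7, RHS = 7/12 → counterexample
(2, 7): LHS = 1/9, RHS = 9/14 → counterexample
(4, 3): LHS = 1/7, RHS = 7/12 → counterexample

That makes 4 counterexamples.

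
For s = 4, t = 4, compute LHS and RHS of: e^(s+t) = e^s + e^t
LHS = e^(4+4) = e^8 ≈ 2981
RHS = e^4 + e^4 = 2·e^4 ≈ 109.2

LHS ≠ RHS (they differ by about 2872), so the equation does not hold here.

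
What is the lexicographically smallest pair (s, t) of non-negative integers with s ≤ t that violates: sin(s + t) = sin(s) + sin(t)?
At (0, 2): both sides equal sin(2) ≈ 0.9093, so it holds there.
At (0, 3): both sides equal sin(3) ≈ 0.1411, so it holds there.

Substituting (1, 1) into the claim:
LHS = sin(1 + 1) = sin(2) ≈ 0.9093
RHS = sin(1) + sin(1) = 2·sin(1) ≈ 1.683

Since LHS ≠ RHS, this pair disproves the claim, and no lexicographically smaller pair (s ≤ t, non-negative integers) does.

For instance (6, 7) is also a counterexample (LHS = sin(13) ≈ 0.4202, RHS = sin(6) + sin(7) ≈ 0.3776), but it's lexicographically larger.

Answer: (s, t) = (1, 1)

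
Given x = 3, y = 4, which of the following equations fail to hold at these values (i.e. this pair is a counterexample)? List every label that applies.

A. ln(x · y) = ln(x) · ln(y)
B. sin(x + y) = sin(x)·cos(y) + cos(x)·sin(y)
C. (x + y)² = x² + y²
A, C

Evaluating each claim at the given values:
A. LHS = ln(12) ≈ 2.485, RHS = ln(3)·ln(4) ≈ 1.523 → fails here (LHS ≠ RHS)
B. LHS = sin(7) ≈ 0.657, RHS = sin(3)·cos(4) + sin(4)·cos(3) ≈ 0.657 → holds here (LHS = RHS)
C. LHS = 49, RHS = 25 → fails here (LHS ≠ RHS)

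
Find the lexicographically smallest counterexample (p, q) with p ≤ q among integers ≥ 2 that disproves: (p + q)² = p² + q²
Substituting (2, 2) into the claim:
LHS = (2 + 2)² = 16
RHS = 2² + 2² = 8

Since LHS ≠ RHS, this pair disproves the claim, and no lexicographically smaller pair (p ≤ q, integers ≥ 2) does.

For instance (2, 8) is also a counterexample (LHS = 100, RHS = 68), but it's lexicographically larger.

Answer: (p, q) = (2, 2)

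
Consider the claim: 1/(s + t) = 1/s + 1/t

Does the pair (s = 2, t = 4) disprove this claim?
Substituting s = 2, t = 4:
LHS = 1/(2 + 4) = 1/6
RHS = 1/2 + 1/4 = 3/4

Since LHS ≠ RHS, this pair disproves the claim.

Answer: Yes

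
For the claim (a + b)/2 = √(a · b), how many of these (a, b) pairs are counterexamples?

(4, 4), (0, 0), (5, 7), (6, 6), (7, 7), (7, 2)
Testing each pair:
(4, 4): LHS = 4, RHS = 4 → satisfies claim
(0, 0): LHS = 0, RHS = 0 → satisfies claim
(5, 7): LHS = 6, RHS = √(35) ≈ 5.916 → counterexample
(6, 6): LHS = 6, RHS = 6 → satisfies claim
(7, 7): LHS = 7, RHS = 7 → satisfies claim
(7, 2): LHS = 9/2, RHS = √(14) ≈ 3.742 → counterexample

That makes 2 counterexamples.

Answer: 2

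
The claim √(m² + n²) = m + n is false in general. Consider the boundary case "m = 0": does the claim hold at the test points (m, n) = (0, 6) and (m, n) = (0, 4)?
At (0, 6): LHS = 6, RHS = 6 → equal
At (0, 4): LHS = 4, RHS = 4 → equal

So the claim does hold at both of these boundary points, even though it is not an identity.

Answer: Yes, holds at both test points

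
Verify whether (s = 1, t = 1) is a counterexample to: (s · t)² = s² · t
No

Substituting s = 1, t = 1:
LHS = (1 · 1)² = 1
RHS = 1² · 1 = 1

The sides agree, so this pair does not disprove the claim.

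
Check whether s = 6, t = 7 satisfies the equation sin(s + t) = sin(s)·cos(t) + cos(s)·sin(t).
Substituting s = 6, t = 7:

LHS = sin(6 + 7) = sin(13) ≈ 0.4202
RHS = sin(6)·cos(7) + cos(6)·sin(7) = sin(6)·cos(7) + sin(7)·cos(6) ≈ 0.4202

LHS = RHS, so the equation holds at this point.

Answer: Holds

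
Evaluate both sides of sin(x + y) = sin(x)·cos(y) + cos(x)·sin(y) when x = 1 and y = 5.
LHS = sin(1 + 5) = sin(6) ≈ -0.2794
RHS = sin(1)·cos(5) + cos(1)·sin(5) = sin(5)·cos(1) + sin(1)·cos(5) ≈ -0.2794

LHS = RHS: the two sides agree.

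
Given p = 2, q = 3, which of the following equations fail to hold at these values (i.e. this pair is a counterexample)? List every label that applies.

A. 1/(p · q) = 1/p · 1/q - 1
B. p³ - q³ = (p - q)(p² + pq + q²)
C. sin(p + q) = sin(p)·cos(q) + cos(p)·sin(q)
Evaluating each claim at the given values:
A. LHS = 1/6, RHS = -5/6 → fails here (LHS ≠ RHS)
B. LHS = -19, RHS = -19 → holds here (LHS = RHS)
C. LHS = sin(5) ≈ -0.9589, RHS = sin(2)·cos(3) + sin(3)·cos(2) ≈ -0.9589 → holds here (LHS = RHS)

Answer: A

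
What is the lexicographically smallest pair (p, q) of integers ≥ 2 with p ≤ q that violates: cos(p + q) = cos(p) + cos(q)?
Substituting (2, 2) into the claim:
LHS = cos(2 + 2) = cos(4) ≈ -0.6536
RHS = cos(2) + cos(2) = 2·cos(2) ≈ -0.8323

Since LHS ≠ RHS, this pair disproves the claim, and no lexicographically smaller pair (p ≤ q, integers ≥ 2) does.

For instance (4, 6) is also a counterexample (LHS = cos(10) ≈ -0.8391, RHS = cos(4) + cos(6) ≈ 0.3065), but it's lexicographically larger.

Answer: (p, q) = (2, 2)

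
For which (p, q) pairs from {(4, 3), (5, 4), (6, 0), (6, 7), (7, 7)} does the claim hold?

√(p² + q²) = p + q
(6, 0)

Testing each pair:
(4, 3): LHS = 5, RHS = 7 → fails
(5, 4): LHS = √(41) ≈ 6.403, RHS = 9 → fails
(6, 0): LHS = 6, RHS = 6 → holds
(6, 7): LHS = √(85) ≈ 9.22, RHS = 13 → fails
(7, 7): LHS = 7·√(2) ≈ 9.899, RHS = 14 → fails

1 of 5 pairs satisfies the claim.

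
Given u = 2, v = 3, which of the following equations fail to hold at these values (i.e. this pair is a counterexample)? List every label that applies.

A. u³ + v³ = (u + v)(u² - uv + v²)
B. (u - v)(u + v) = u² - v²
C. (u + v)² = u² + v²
Evaluating each claim at the given values:
A. LHS = 35, RHS = 35 → holds here (LHS = RHS)
B. LHS = -5, RHS = -5 → holds here (LHS = RHS)
C. LHS = 25, RHS = 13 → fails here (LHS ≠ RHS)

Answer: C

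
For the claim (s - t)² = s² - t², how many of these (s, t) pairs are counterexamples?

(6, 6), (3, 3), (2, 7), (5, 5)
1

Testing each pair:
(6, 6): LHS = 0, RHS = 0 → satisfies claim
(3, 3): LHS = 0, RHS = 0 → satisfies claim
(2, 7): LHS = 25, RHS = -45 → counterexample
(5, 5): LHS = 0, RHS = 0 → satisfies claim

That makes 1 counterexample.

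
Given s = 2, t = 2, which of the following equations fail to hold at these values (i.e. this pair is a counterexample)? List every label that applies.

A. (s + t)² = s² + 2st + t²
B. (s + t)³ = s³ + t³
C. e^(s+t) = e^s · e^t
B

Evaluating each claim at the given values:
A. LHS = 16, RHS = 16 → holds here (LHS = RHS)
B. LHS = 64, RHS = 16 → fails here (LHS ≠ RHS)
C. LHS = e^4 ≈ 54.6, RHS = e^4 ≈ 54.6 → holds here (LHS = RHS)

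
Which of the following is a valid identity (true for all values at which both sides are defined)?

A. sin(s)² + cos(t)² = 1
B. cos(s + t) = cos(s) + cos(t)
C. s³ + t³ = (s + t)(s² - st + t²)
A: fails at (0, 1) — LHS = cos(1)² ≈ 0.2919, RHS = 1.
B: fails at (4, 6) — LHS = cos(10) ≈ -0.8391, RHS = cos(4) + cos(6) ≈ 0.3065.
C: holds — e.g. at (6, 7), both sides equal 559.

Answer: C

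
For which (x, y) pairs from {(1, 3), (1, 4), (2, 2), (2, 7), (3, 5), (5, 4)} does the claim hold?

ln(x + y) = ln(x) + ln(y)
(2, 2)

Testing each pair:
(1, 3): LHS = ln(4) ≈ 1.386, RHS = ln(3) ≈ 1.099 → fails
(1, 4): LHS = ln(5) ≈ 1.609, RHS = ln(4) ≈ 1.386 → fails
(2, 2): LHS = ln(4) ≈ 1.386, RHS = 2·ln(2) ≈ 1.386 → holds
(2, 7): LHS = ln(9) ≈ 2.197, RHS = ln(2) + ln(7) ≈ 2.639 → fails
(3, 5): LHS = ln(8) ≈ 2.079, RHS = ln(3) + ln(5) ≈ 2.708 → fails
(5, 4): LHS = ln(9) ≈ 2.197, RHS = ln(4) + ln(5) ≈ 2.996 → fails

1 of 6 pairs satisfies the claim.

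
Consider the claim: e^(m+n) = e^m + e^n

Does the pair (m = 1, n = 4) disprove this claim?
Substituting m = 1, n = 4:
LHS = e^(1+4) = e^5 ≈ 148.4
RHS = e^1 + e^4 = e + e^4 ≈ 57.32

Since LHS ≠ RHS, this pair disproves the claim.

Answer: Yes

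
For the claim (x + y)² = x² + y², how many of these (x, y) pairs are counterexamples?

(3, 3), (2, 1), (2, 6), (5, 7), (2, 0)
4

Testing each pair:
(3, 3): LHS = 36, RHS = 18 → counterexample
(2, 1): LHS = 9, RHS = 5 → counterexample
(2, 6): LHS = 64, RHS = 40 → counterexample
(5, 7): LHS = 144, RHS = 74 → counterexample
(2, 0): LHS = 4, RHS = 4 → satisfies claim

That makes 4 counterexamples.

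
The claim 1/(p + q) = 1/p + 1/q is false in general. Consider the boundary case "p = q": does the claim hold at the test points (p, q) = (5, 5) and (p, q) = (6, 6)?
At (5, 5): LHS = 1/10 ≠ RHS = 2/5
At (6, 6): LHS = 1/12 ≠ RHS = 1/3

Answer: No, fails at both test points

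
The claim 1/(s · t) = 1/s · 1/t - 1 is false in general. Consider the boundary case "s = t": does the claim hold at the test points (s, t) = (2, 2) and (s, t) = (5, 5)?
At (2, 2): LHS = 1/4 ≠ RHS = -3/4
At (5, 5): LHS = 1/25 ≠ RHS = -24/25

Answer: No, fails at both test points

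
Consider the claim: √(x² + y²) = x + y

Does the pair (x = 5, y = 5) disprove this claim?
Substituting x = 5, y = 5:
LHS = √(5² + 5²) = 5·√(2) ≈ 7.071
RHS = 5 + 5 = 10

Since LHS ≠ RHS, this pair disproves the claim.

Answer: Yes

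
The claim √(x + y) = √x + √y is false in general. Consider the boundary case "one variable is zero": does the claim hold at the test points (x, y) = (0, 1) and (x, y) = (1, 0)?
At (0, 1): LHS = 1, RHS = 1 → equal
At (1, 0): LHS = 1, RHS = 1 → equal

So the claim does hold at both of these boundary points, even though it is not an identity.

Answer: Yes, holds at both test points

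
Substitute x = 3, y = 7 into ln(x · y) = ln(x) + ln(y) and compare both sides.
LHS = ln(3 · 7) = ln(21) ≈ 3.045
RHS = ln(3) + ln(7) ≈ 3.045

LHS = RHS: the two sides agree.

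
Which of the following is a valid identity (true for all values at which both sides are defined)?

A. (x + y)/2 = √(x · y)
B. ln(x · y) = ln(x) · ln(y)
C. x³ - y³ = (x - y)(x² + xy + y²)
A: fails at (1, 4) — LHS = 5/2, RHS = 2.
B: fails at (3, 4) — LHS = ln(12) ≈ 2.485, RHS = ln(3)·ln(4) ≈ 1.523.
C: holds — e.g. at (4, 6), both sides equal -152.

Answer: C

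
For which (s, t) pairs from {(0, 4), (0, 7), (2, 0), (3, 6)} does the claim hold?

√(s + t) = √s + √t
Testing each pair:
(0, 4): LHS = 2, RHS = 2 → holds
(0, 7): LHS = √(7) ≈ 2.646, RHS = √(7) ≈ 2.646 → holds
(2, 0): LHS = √(2) ≈ 1.414, RHS = √(2) ≈ 1.414 → holds
(3, 6): LHS = 3, RHS = √(3) + √(6) ≈ 4.182 → fails

3 of 4 pairs satisfy the claim.

Answer: (0, 4), (0, 7), (2, 0)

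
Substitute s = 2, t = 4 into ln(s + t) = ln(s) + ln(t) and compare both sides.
LHS = ln(2 + 4) = ln(6) ≈ 1.792
RHS = ln(2) + ln(4) ≈ 2.079

LHS ≠ RHS (they differ by about 0.2877), so the equation does not hold here.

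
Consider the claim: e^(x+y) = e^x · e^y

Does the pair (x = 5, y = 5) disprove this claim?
No

Substituting x = 5, y = 5:
LHS = e^(5+5) = e^10 ≈ 22026.5
RHS = e^5 · e^5 = e^10 ≈ 22026.5

The sides agree, so this pair does not disprove the claim.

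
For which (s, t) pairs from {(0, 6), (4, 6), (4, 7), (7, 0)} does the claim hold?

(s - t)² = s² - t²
(7, 0)

Testing each pair:
(0, 6): LHS = 36, RHS = -36 → fails
(4, 6): LHS = 4, RHS = -20 → fails
(4, 7): LHS = 9, RHS = -33 → fails
(7, 0): LHS = 49, RHS = 49 → holds

1 of 4 pairs satisfies the claim.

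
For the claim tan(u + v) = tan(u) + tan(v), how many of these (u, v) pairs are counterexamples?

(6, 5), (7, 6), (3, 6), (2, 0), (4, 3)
Testing each pair:
(6, 5): LHS = tan(11) ≈ -226, RHS = tan(5) + tan(6) ≈ -3.672 → counterexample
(7, 6): LHS = tan(13) ≈ 0.463, RHS = tan(6) + tan(7) ≈ 0.5804 → counterexample
(3, 6): LHS = tan(9) ≈ -0.4523, RHS = tan(6) + tan(3) ≈ -0.4336 → counterexample
(2, 0): LHS = tan(2) ≈ -2.185, RHS = tan(2) ≈ -2.185 → satisfies claim
(4, 3): LHS = tan(7) ≈ 0.8714, RHS = tan(3) + tan(4) ≈ 1.015 → counterexample

That makes 4 counterexamples.

Answer: 4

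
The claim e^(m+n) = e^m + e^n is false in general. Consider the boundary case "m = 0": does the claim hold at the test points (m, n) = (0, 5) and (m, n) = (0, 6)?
No, fails at both test points

At (0, 5): LHS = e^5 ≈ 148.4 ≠ RHS = 1 + e^5 ≈ 149.4
At (0, 6): LHS = e^6 ≈ 403.4 ≠ RHS = 1 + e^6 ≈ 404.4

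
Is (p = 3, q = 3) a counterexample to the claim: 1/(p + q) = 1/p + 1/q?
Substituting p = 3, q = 3:
LHS = 1/(3 + 3) = 1/6
RHS = 1/3 + 1/3 = 2/3

Since LHS ≠ RHS, this pair disproves the claim.

Answer: Yes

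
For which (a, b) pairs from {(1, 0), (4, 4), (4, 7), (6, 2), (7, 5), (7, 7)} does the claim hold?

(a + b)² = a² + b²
Testing each pair:
(1, 0): LHS = 1, RHS = 1 → holds
(4, 4): LHS = 64, RHS = 32 → fails
(4, 7): LHS = 121, RHS = 65 → fails
(6, 2): LHS = 64, RHS = 40 → fails
(7, 5): LHS = 144, RHS = 74 → fails
(7, 7): LHS = 196, RHS = 98 → fails

1 of 6 pairs satisfies the claim.

Answer: (1, 0)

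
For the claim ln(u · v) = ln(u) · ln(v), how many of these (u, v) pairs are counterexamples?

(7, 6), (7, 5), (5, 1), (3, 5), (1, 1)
Testing each pair:
(7, 6): LHS = ln(42) ≈ 3.738, RHS = ln(6)·ln(7) ≈ 3.487 → counterexample
(7, 5): LHS = ln(35) ≈ 3.555, RHS = ln(5)·ln(7) ≈ 3.132 → counterexample
(5, 1): LHS = ln(5) ≈ 1.609, RHS = 0 → counterexample
(3, 5): LHS = ln(15) ≈ 2.708, RHS = ln(3)·ln(5) ≈ 1.768 → counterexample
(1, 1): LHS = 0, RHS = 0 → satisfies claim

That makes 4 counterexamples.

Answer: 4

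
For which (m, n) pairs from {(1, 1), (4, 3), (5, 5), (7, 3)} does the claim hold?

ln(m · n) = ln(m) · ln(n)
(1, 1)

Testing each pair:
(1, 1): LHS = 0, RHS = 0 → holds
(4, 3): LHS = ln(12) ≈ 2.485, RHS = ln(3)·ln(4) ≈ 1.523 → fails
(5, 5): LHS = ln(25) ≈ 3.219, RHS = ln(5)² ≈ 2.59 → fails
(7, 3): LHS = ln(21) ≈ 3.045, RHS = ln(3)·ln(7) ≈ 2.138 → fails

1 of 4 pairs satisfies the claim.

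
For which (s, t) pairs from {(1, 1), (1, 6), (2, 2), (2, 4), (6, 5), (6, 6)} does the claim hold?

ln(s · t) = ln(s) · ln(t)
(1, 1)

Testing each pair:
(1, 1): LHS = 0, RHS = 0 → holds
(1, 6): LHS = ln(6) ≈ 1.792, RHS = 0 → fails
(2, 2): LHS = ln(4) ≈ 1.386, RHS = ln(2)² ≈ 0.4805 → fails
(2, 4): LHS = ln(8) ≈ 2.079, RHS = ln(2)·ln(4) ≈ 0.9609 → fails
(6, 5): LHS = ln(30) ≈ 3.401, RHS = ln(5)·ln(6) ≈ 2.884 → fails
(6, 6): LHS = ln(36) ≈ 3.584, RHS = ln(6)² ≈ 3.21 → fails

1 of 6 pairs satisfies the claim.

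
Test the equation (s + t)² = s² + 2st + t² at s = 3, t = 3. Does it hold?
Substituting s = 3, t = 3:

LHS = (3 + 3)² = 36
RHS = 3² + 2·3·3 + 3² = 36

LHS = RHS, so the equation holds at this point.

Answer: Holds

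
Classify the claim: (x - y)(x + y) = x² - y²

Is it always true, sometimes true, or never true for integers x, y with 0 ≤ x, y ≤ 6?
The identity holds for every pair in the range. For instance at (x, y) = (1, 2): both sides equal -3.

Answer: Always true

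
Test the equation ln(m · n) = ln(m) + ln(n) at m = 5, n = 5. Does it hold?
Holds

Substituting m = 5, n = 5:

LHS = ln(5 · 5) = ln(25) ≈ 3.219
RHS = ln(5) + ln(5) = 2·ln(5) ≈ 3.219

LHS = RHS, so the equation holds at this point.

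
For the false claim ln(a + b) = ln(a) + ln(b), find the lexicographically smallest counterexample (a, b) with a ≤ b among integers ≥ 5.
(a, b) = (5, 5)

Substituting (5, 5) into the claim:
LHS = ln(5 + 5) = ln(10) ≈ 2.303
RHS = ln(5) + ln(5) = 2·ln(5) ≈ 3.219

Since LHS ≠ RHS, this pair disproves the claim, and no lexicographically smaller pair (a ≤ b, integers ≥ 5) does.

For instance (6, 6) is also a counterexample (LHS = ln(12) ≈ 2.485, RHS = 2·ln(6) ≈ 3.584), but it's lexicographically larger.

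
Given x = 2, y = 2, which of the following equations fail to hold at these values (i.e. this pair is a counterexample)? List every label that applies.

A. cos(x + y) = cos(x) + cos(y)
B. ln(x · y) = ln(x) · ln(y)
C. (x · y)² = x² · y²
Evaluating each claim at the given values:
A. LHS = cos(4) ≈ -0.6536, RHS = 2·cos(2) ≈ -0.8323 → fails here (LHS ≠ RHS)
B. LHS = ln(4) ≈ 1.386, RHS = ln(2)² ≈ 0.4805 → fails here (LHS ≠ RHS)
C. LHS = 16, RHS = 16 → holds here (LHS = RHS)

Answer: A, B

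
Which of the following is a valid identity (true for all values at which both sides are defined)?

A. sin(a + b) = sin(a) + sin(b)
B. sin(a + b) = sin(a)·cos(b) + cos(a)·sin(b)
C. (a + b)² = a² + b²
B

A: fails at (1, 2) — LHS = sin(3) ≈ 0.1411, RHS = sin(1) + sin(2) ≈ 1.751.
B: holds — e.g. at (3, 3), both sides equal sin(6) ≈ -0.2794.
C: fails at (5, 5) — LHS = 100, RHS = 50.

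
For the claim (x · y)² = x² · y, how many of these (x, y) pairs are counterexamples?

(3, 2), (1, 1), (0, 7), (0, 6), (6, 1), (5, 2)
2

Testing each pair:
(3, 2): LHS = 36, RHS = 18 → counterexample
(1, 1): LHS = 1, RHS = 1 → satisfies claim
(0, 7): LHS = 0, RHS = 0 → satisfies claim
(0, 6): LHS = 0, RHS = 0 → satisfies claim
(6, 1): LHS = 36, RHS = 36 → satisfies claim
(5, 2): LHS = 100, RHS = 50 → counterexample

That makes 2 counterexamples.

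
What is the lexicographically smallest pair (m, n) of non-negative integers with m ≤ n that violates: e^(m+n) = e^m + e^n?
(m, n) = (0, 0)

Substituting (0, 0) into the claim:
LHS = e^(0+0) = 1
RHS = e^0 + e^0 = 2

Since LHS ≠ RHS, this pair disproves the claim, and no lexicographically smaller pair (m ≤ n, non-negative integers) does.

For instance (4, 5) is also a counterexample (LHS = e^9 ≈ 8103, RHS = e^4 + e^5 ≈ 203), but it's lexicographically larger.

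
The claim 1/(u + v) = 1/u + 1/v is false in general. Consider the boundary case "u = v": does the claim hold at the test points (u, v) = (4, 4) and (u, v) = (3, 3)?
At (4, 4): LHS = 1/8 ≠ RHS = 1/2
At (3, 3): LHS = 1/6 ≠ RHS = 2/3

Answer: No, fails at both test points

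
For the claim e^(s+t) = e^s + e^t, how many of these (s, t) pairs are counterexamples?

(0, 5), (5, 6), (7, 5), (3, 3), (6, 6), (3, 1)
6

Testing each pair:
(0, 5): LHS = e^5 ≈ 148.4, RHS = 1 + e^5 ≈ 149.4 → counterexample
(5, 6): LHS = e^11 ≈ 59874.1, RHS = e^5 + e^6 ≈ 551.8 → counterexample
(7, 5): LHS = e^12 ≈ 162754.8, RHS = e^5 + e^7 ≈ 1245 → counterexample
(3, 3): LHS = e^6 ≈ 403.4, RHS = 2·e^3 ≈ 40.17 → counterexample
(6, 6): LHS = e^12 ≈ 162754.8, RHS = 2·e^6 ≈ 806.9 → counterexample
(3, 1): LHS = e^4 ≈ 54.6, RHS = e + e^3 ≈ 22.8 → counterexample

That makes 6 counterexamples.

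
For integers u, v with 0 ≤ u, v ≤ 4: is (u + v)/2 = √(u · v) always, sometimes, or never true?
It holds at (u, v) = (1, 1) (both sides equal 1), but fails at (u, v) = (1, 3) (LHS = 2, RHS = √(3) ≈ 1.732).

Answer: Sometimes true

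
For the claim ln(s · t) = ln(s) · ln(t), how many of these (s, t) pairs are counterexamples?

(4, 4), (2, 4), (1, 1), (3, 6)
Testing each pair:
(4, 4): LHS = ln(16) ≈ 2.773, RHS = ln(4)² ≈ 1.922 → counterexample
(2, 4): LHS = ln(8) ≈ 2.079, RHS = ln(2)·ln(4) ≈ 0.9609 → counterexample
(1, 1): LHS = 0, RHS = 0 → satisfies claim
(3, 6): LHS = ln(18) ≈ 2.89, RHS = ln(3)·ln(6) ≈ 1.968 → counterexample

That makes 3 counterexamples.

Answer: 3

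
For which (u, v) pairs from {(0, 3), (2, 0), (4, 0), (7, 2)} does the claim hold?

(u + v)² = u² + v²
(0, 3), (2, 0), (4, 0)

Testing each pair:
(0, 3): LHS = 9, RHS = 9 → holds
(2, 0): LHS = 4, RHS = 4 → holds
(4, 0): LHS = 16, RHS = 16 → holds
(7, 2): LHS = 81, RHS = 53 → fails

3 of 4 pairs satisfy the claim.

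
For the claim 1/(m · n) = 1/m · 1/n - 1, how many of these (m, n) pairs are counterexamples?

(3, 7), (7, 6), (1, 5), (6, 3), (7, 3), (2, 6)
6

Testing each pair:
(3, 7): LHS = 1/21, RHS = -20/21 → counterexample
(7, 6): LHS = 1/42, RHS = -41/42 → counterexample
(1, 5): LHS = 1/5, RHS = -4/5 → counterexample
(6, 3): LHS = 1/18, RHS = -17/18 → counterexample
(7, 3): LHS = 1/21, RHS = -20/21 → counterexample
(2, 6): LHS = 1/12, RHS = -11/12 → counterexample

That makes 6 counterexamples.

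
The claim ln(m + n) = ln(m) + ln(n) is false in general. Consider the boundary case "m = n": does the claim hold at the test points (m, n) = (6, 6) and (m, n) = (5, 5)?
At (6, 6): LHS = ln(12) ≈ 2.485 ≠ RHS = 2·ln(6) ≈ 3.584
At (5, 5): LHS = ln(10) ≈ 2.303 ≠ RHS = 2·ln(5) ≈ 3.219

Answer: No, fails at both test points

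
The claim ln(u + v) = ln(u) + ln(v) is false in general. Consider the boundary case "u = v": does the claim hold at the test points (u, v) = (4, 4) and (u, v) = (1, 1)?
At (4, 4): LHS = ln(8) ≈ 2.079 ≠ RHS = 2·ln(4) ≈ 2.773
At (1, 1): LHS = ln(2) ≈ 0.6931 ≠ RHS = 0

Answer: No, fails at both test points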